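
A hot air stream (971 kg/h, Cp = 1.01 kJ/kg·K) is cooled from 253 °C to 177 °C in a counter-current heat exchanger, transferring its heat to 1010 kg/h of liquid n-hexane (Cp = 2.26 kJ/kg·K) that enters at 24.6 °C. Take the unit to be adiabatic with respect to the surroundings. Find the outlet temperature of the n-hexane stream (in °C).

Heat released by hot stream: Q = 971 × 1.01 × (253 − 177) = 74534 kJ/h
Energy balance on cold side (adiabatic exchanger): Q = ṁ_c·Cp_c·(T_c,out − T_c,in)
T_c,out = 24.6 + 74534/(1010 × 2.26) = 57.253 °C

T_c,out = 57.3 °C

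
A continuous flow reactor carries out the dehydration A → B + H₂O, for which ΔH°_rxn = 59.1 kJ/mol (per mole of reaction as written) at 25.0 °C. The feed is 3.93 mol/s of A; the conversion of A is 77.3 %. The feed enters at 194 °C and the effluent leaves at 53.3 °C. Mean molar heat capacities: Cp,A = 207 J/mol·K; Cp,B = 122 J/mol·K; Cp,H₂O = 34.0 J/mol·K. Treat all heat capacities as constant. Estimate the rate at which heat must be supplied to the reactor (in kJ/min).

Extent of reaction ξ = 0.773 × 3.93 = 3.0379 mol/s
Reaction term: ξ·ΔH°_rxn = 3.0379 × 59.1 = 179.54 kJ/s
Sensible, feed 194→25 °C: -137.48 kJ/s
Outlet flows (mol/s): A 0.89211, B 3.0379, H₂O 3.0379
Sensible, products 25→53.3 °C: 18.638 kJ/s
Q = ΔH = 60.694 kJ/s = 60.694 kW
Heat supplied = 3641.6 kJ/min

Q_in = 3640 kJ/min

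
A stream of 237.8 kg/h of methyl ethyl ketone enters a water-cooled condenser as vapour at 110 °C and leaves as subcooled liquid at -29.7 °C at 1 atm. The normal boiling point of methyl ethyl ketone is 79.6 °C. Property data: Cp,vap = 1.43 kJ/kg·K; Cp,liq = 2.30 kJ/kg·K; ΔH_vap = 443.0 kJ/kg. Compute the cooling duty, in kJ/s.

Q_c = 48.7 kJ/s

vapour 110→79.6 °C: -43.472 kJ/kg
condensation at 79.6 °C: -443 kJ/kg
liquid 79.6→-29.7 °C: -251.39 kJ/kg
Δh = -43.472 + -443 + -251.39 = -737.86 kJ/kg
Q = ṁ·Δh = 237.8 kg/h × -737.86 kJ/kg = -175460 kJ/h
|Q| = 48.74 kW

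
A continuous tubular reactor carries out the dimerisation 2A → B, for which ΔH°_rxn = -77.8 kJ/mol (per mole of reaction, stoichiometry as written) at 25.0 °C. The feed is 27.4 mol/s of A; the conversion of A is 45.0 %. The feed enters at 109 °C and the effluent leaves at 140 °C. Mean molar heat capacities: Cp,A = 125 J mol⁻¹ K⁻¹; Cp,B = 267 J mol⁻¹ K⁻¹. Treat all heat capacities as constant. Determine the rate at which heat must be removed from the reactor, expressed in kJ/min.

Q_out = 21700 kJ/min

Extent of reaction ξ = 0.450 × 27.4 / 2 = 6.165 mol/s
Reaction term: ξ·ΔH°_rxn = 6.165 × -77.8 = -479.64 kJ/s
Sensible, feed 109→25 °C: -287.7 kJ/s
Outlet flows (mol/s): A 15.07, B 6.165
Sensible, products 25→140 °C: 405.93 kJ/s
Q = ΔH = -361.41 kJ/s = -361.41 kW
Heat removed = 21685 kJ/min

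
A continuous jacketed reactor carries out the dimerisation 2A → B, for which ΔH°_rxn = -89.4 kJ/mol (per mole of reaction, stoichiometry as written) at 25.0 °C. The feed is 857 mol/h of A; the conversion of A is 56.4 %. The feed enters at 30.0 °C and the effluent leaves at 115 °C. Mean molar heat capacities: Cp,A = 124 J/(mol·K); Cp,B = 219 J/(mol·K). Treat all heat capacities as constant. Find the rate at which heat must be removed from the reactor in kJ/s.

Extent of reaction ξ = 0.564 × 857 / 2 = 241.67 mol/h
Reaction term: ξ·ΔH°_rxn = 241.67 × -89.4 = -21606 kJ/h
Sensible, feed 30.0→25 °C: -531.34 kJ/h
Outlet flows (mol/h): A 373.65, B 241.67
Sensible, products 25→115 °C: 8933.4 kJ/h
Q = ΔH = -13204 kJ/h = -3.6677 kW
Heat removed = 3.6677 kJ/s

Q_out = 3.67 kJ/s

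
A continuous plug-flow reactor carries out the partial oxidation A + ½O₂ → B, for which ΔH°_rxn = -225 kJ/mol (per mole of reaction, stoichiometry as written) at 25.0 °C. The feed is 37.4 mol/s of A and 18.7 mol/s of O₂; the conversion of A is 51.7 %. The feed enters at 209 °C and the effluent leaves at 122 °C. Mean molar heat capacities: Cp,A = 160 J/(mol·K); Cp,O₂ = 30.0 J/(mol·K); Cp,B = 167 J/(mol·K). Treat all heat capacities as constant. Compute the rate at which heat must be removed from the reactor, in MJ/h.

Q_out = 17800 MJ/h

Extent of reaction ξ = 0.517 × 37.4 = 19.336 mol/s
Reaction term: ξ·ΔH°_rxn = 19.336 × -225 = -4350.6 kJ/s
Sensible, feed 209→25 °C: -1204.3 kJ/s
Outlet flows (mol/s): A 18.064, O₂ 9.0321, B 19.336
Sensible, products 25→122 °C: 619.86 kJ/s
Q = ΔH = -4935 kJ/s = -4935 kW
Heat removed = 17766 MJ/h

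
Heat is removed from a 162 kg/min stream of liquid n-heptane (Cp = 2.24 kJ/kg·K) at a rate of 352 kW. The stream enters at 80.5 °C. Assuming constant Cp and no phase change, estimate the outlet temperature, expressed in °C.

T_out = 22.3 °C

Q = 352 kW = 21120 kJ/min
ΔT = Q/(ṁ·Cp) = 21120/(162×2.24) = 58.201 K
T_out = 80.5 − 58.201 = 22.299 °C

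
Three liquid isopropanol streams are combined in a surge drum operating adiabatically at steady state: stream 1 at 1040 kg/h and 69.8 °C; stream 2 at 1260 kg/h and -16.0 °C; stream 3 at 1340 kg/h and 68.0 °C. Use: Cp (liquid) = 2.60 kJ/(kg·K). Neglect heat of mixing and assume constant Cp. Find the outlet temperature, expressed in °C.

Adiabatic, steady state ⇒ Σ ṁᵢCp,ᵢ(T_out − Tᵢ) = 0
T_out = Σ ṁᵢCp,ᵢTᵢ / Σ ṁᵢCp,ᵢ
      = 373240 / 9464 = 39.437 °C

T_out = 39.4 °C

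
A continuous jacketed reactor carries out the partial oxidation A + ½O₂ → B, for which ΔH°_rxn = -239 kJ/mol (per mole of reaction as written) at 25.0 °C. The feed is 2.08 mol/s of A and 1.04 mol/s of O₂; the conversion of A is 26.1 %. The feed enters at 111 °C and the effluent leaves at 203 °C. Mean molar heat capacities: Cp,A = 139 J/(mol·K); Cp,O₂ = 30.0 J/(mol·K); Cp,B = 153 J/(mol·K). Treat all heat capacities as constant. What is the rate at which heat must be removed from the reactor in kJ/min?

Q_out = 6020 kJ/min

Extent of reaction ξ = 0.261 × 2.08 = 0.54288 mol/s
Reaction term: ξ·ΔH°_rxn = 0.54288 × -239 = -129.75 kJ/s
Sensible, feed 111→25 °C: -27.548 kJ/s
Outlet flows (mol/s): A 1.5371, O₂ 0.76856, B 0.54288
Sensible, products 25→203 °C: 56.92 kJ/s
Q = ΔH = -100.38 kJ/s = -100.38 kW
Heat removed = 6022.5 kJ/min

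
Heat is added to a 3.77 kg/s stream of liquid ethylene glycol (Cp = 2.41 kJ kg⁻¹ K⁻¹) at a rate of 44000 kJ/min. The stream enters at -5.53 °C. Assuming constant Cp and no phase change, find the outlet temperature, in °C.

T_out = 75.2 °C

Q = 44000 kJ/min = 733.33 kJ/s
ΔT = Q/(ṁ·Cp) = 733.33/(3.77×2.41) = 80.713 K
T_out = -5.53 + 80.713 = 75.183 °C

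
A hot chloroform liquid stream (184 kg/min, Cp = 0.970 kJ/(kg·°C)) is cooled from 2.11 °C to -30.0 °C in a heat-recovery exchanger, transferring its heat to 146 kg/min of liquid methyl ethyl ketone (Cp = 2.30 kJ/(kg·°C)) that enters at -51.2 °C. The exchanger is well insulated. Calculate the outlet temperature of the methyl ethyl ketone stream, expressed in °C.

Heat released by hot stream: Q = 184 × 0.970 × (2.11 − -30.0) = 5731 kJ/min
Energy balance on cold side (adiabatic exchanger): Q = ṁ_c·Cp_c·(T_c,out − T_c,in)
T_c,out = -51.2 + 5731/(146 × 2.30) = -34.133 °C

T_c,out = -34.1 °C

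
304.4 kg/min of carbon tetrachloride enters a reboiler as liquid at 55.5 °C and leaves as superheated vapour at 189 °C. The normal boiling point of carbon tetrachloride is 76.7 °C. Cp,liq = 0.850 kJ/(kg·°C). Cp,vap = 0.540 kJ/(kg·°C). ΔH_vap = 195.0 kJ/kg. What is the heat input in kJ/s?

Q = 1390 kJ/s

liquid 55.5→76.7 °C: 18.02 kJ/kg
vaporisation at 76.7 °C: 195 kJ/kg
vapour 76.7→189 °C: 60.642 kJ/kg
Δh = 18.02 + 195 + 60.642 = 273.66 kJ/kg
Q = ṁ·Δh = 304.4 kg/min × 273.66 kJ/kg = 83303 kJ/min
|Q| = 1388.4 kW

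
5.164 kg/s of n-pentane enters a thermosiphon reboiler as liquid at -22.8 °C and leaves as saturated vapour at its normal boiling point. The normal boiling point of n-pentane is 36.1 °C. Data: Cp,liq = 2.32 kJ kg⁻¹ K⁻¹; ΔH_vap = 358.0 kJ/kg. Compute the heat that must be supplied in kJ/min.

liquid -22.8→36.1 °C: 136.65 kJ/kg
vaporisation at 36.1 °C: 358 kJ/kg
Δh = 136.65 + 358 = 494.65 kJ/kg
Q = ṁ·Δh = 5.164 kg/s × 494.65 kJ/kg = 2554.4 kJ/s
|Q| = 2554.4 kW = 153260 kJ/min

Q = 153000 kJ/min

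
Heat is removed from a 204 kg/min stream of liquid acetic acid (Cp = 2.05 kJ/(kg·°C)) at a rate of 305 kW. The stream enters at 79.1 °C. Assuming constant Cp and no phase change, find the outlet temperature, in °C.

T_out = 35.3 °C

Q = 305 kW = 18300 kJ/min
ΔT = Q/(ṁ·Cp) = 18300/(204×2.05) = 43.759 K
T_out = 79.1 − 43.759 = 35.341 °C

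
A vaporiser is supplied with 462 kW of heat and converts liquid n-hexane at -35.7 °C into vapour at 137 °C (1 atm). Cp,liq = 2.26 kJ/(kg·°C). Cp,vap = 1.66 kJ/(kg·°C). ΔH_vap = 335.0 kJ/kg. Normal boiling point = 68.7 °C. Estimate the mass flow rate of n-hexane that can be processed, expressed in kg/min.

Δh = 2.26×(68.7−-35.7) + 335.0 + 1.66×(137−68.7) = 684.32 kJ/kg
Q = 462 kW = 462 kJ/s = 27720 kJ/min
ṁ = Q/Δh = 27720 / 684.32 = 40.507 kg/min

ṁ = 40.5 kg/min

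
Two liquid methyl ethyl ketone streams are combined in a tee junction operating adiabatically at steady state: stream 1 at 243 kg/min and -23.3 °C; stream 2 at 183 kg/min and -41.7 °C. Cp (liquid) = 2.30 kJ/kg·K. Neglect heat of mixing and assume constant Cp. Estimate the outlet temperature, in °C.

Energy balance with Q = 0: Σ ṁᵢCp,ᵢ(T_out − Tᵢ) = 0
Σ ṁᵢCp,ᵢTᵢ = 243×2.30×-23.3 + 183×2.30×-41.7 = -30574
Σ ṁᵢCp,ᵢ = 243×2.30 + 183×2.30 = 979.8
T_out = -30574 / 979.8 = -31.204 °C

T_out = -31.2 °C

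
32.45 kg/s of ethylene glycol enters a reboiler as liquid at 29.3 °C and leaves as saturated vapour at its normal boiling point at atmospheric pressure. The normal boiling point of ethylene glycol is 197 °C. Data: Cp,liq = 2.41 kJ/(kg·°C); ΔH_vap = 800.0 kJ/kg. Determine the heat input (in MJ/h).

liquid 29.3→197 °C: 404.16 kJ/kg
vaporisation at 197 °C: 800 kJ/kg
Δh = 404.16 + 800 = 1204.2 kJ/kg
Q = ṁ·Δh = 32.45 kg/s × 1204.2 kJ/kg = 39075 kJ/s
|Q| = 39075 kW = 140670 MJ/h

Q = 141000 MJ/h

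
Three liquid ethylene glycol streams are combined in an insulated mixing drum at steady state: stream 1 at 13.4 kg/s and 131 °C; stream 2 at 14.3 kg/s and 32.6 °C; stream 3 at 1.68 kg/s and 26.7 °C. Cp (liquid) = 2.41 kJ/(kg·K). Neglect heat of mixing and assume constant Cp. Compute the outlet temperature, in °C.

T_out = 77.1 °C

Adiabatic, steady state ⇒ Σ ṁᵢCp,ᵢ(T_out − Tᵢ) = 0
T_out = Σ ṁᵢCp,ᵢTᵢ / Σ ṁᵢCp,ᵢ
      = 5462.1 / 70.806 = 77.142 °C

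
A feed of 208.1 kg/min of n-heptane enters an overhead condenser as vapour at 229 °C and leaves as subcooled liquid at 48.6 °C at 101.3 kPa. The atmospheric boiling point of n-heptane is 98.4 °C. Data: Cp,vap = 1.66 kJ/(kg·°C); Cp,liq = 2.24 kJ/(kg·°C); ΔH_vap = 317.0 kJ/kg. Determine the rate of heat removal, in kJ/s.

vapour 229→98.4 °C: -216.8 kJ/kg
condensation at 98.4 °C: -317 kJ/kg
liquid 98.4→48.6 °C: -111.55 kJ/kg
Δh = -216.8 + -317 + -111.55 = -645.35 kJ/kg
Q = ṁ·Δh = 208.1 kg/min × -645.35 kJ/kg = -134300 kJ/min
|Q| = 2238.3 kW

Q_c = 2240 kJ/s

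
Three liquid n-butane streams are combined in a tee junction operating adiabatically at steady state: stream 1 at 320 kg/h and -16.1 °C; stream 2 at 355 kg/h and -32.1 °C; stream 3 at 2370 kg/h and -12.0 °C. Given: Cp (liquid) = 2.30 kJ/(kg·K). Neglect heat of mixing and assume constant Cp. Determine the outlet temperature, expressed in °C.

Energy balance with Q = 0: Σ ṁᵢCp,ᵢ(T_out − Tᵢ) = 0
T_out = Σ ṁᵢCp,ᵢTᵢ / Σ ṁᵢCp,ᵢ
      = -103470 / 7003.5 = -14.774 °C

T_out = -14.8 °C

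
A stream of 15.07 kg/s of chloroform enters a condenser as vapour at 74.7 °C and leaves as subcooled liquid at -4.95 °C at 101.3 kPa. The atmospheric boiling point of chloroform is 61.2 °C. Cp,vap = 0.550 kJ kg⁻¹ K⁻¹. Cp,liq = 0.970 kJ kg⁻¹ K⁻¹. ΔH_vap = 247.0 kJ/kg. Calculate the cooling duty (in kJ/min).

Q_c = 288000 kJ/min

vapour 74.7→61.2 °C: -7.425 kJ/kg
condensation at 61.2 °C: -247 kJ/kg
liquid 61.2→-4.95 °C: -64.166 kJ/kg
Δh = -7.425 + -247 + -64.166 = -318.59 kJ/kg
Q = ṁ·Δh = 15.07 kg/s × -318.59 kJ/kg = -4801.2 kJ/s
|Q| = 4801.2 kW = 288070 kJ/min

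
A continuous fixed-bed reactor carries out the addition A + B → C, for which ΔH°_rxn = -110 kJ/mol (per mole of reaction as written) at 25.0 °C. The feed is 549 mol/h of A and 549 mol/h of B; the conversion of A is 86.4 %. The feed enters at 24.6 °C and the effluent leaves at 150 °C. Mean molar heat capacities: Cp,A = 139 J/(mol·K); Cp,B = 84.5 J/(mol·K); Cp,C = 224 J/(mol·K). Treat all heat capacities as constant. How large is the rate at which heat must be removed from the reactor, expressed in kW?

Q_out = 10.2 kW

Extent of reaction ξ = 0.864 × 549 = 474.34 mol/h
Reaction term: ξ·ΔH°_rxn = 474.34 × -110 = -52177 kJ/h
Sensible, feed 24.6→25 °C: 49.081 kJ/h
Outlet flows (mol/h): A 74.664, B 74.664, C 474.34
Sensible, products 25→150 °C: 15367 kJ/h
Q = ΔH = -36761 kJ/h = -10.211 kW
Heat removed = 10.211 kW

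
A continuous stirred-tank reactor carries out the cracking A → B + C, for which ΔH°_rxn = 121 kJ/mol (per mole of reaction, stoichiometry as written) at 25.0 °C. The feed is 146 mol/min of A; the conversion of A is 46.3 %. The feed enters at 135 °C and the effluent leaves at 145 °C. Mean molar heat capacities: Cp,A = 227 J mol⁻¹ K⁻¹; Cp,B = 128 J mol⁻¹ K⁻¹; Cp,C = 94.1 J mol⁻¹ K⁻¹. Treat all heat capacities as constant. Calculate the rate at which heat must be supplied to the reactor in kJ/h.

Q_in = 508000 kJ/h

Extent of reaction ξ = 0.463 × 146 = 67.598 mol/min
Reaction term: ξ·ΔH°_rxn = 67.598 × 121 = 8179.4 kJ/min
Sensible, feed 135→25 °C: -3645.6 kJ/min
Outlet flows (mol/min): A 78.402, B 67.598, C 67.598
Sensible, products 25→145 °C: 3937.3 kJ/min
Q = ΔH = 8471 kJ/min = 141.18 kW
Heat supplied = 508260 kJ/h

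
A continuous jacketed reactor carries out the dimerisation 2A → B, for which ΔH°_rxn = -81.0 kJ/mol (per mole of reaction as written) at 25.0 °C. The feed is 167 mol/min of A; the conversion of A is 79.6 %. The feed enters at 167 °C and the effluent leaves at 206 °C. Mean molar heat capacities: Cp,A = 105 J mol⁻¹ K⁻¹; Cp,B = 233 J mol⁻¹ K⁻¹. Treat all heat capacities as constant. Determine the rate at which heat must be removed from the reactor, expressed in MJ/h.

Q_out = 265 MJ/h

Extent of reaction ξ = 0.796 × 167 / 2 = 66.466 mol/min
Reaction term: ξ·ΔH°_rxn = 66.466 × -81.0 = -5383.7 kJ/min
Sensible, feed 167→25 °C: -2490 kJ/min
Outlet flows (mol/min): A 34.068, B 66.466
Sensible, products 25→206 °C: 3450.5 kJ/min
Q = ΔH = -4423.2 kJ/min = -73.72 kW
Heat removed = 265.39 MJ/h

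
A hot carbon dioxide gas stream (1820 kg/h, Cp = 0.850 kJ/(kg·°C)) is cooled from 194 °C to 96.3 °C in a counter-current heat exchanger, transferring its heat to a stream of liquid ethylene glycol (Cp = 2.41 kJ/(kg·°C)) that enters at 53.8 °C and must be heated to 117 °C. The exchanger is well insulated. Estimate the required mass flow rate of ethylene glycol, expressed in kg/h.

ṁ_c = 992 kg/h

Heat released by hot stream: Q = 1820 × 0.850 × (194 − 96.3) = 151140 kJ/h
Energy balance on cold side (adiabatic exchanger): Q = ṁ_c·Cp_c·(T_c,out − T_c,in)
ṁ_c = 151140 / [2.41 × (117 − 53.8)] = 992.32 kg/h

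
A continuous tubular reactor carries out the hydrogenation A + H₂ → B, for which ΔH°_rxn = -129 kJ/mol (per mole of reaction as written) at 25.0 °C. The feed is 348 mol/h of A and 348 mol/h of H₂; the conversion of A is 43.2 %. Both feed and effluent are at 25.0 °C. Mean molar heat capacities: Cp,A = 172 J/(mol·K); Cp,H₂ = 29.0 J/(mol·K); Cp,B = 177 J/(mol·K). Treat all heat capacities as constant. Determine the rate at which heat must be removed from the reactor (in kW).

Q_out = 5.39 kW

Extent of reaction ξ = 0.432 × 348 = 150.34 mol/h
Reaction term: ξ·ΔH°_rxn = 150.34 × -129 = -19393 kJ/h
Q = ΔH = -19393 kJ/h = -5.387 kW
Heat removed = 5.387 kW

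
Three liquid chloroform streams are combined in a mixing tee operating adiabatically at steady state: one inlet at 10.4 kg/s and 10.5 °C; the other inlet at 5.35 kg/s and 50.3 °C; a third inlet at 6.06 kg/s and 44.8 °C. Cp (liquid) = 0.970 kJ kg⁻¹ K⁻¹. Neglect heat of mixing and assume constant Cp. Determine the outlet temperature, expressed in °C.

No heat crosses the boundary, so H_out = H_in.
Σ ṁᵢCp,ᵢTᵢ = 10.4×0.970×10.5 + 5.35×0.970×50.3 + 6.06×0.970×44.8 = 630.3
Σ ṁᵢCp,ᵢ = 10.4×0.970 + 5.35×0.970 + 6.06×0.970 = 21.156
T_out = 630.3 / 21.156 = 29.793 °C

T_out = 29.8 °C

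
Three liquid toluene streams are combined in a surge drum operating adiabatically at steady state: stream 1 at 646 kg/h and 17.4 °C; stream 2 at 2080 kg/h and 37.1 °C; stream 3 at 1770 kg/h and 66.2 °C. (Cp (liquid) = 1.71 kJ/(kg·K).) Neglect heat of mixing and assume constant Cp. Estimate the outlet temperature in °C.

No heat crosses the boundary, so H_out = H_in.
T_out = Σ ṁᵢCp,ᵢTᵢ / Σ ṁᵢCp,ᵢ
      = 351550 / 7688.2 = 45.726 °C

T_out = 45.7 °C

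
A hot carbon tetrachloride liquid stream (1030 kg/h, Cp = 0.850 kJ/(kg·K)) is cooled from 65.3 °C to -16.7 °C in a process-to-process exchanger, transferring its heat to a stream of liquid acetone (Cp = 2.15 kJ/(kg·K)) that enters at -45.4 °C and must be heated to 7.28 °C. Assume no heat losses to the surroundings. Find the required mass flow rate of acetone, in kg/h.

ṁ_c = 634 kg/h

Heat released by hot stream: Q = 1030 × 0.850 × (65.3 − -16.7) = 71791 kJ/h
Energy balance on cold side (adiabatic exchanger): Q = ṁ_c·Cp_c·(T_c,out − T_c,in)
ṁ_c = 71791 / [2.15 × (7.28 − -45.4)] = 633.85 kg/h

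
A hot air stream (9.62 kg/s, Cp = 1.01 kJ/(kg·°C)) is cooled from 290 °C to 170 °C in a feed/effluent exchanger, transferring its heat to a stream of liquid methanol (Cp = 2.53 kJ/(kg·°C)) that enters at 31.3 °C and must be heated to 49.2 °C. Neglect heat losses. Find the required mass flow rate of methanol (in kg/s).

ṁ_c = 25.7 kg/s

Heat released by hot stream: Q = 9.62 × 1.01 × (290 − 170) = 1165.9 kJ/s
Energy balance on cold side (adiabatic exchanger): Q = ṁ_c·Cp_c·(T_c,out − T_c,in)
ṁ_c = 1165.9 / [2.53 × (49.2 − 31.3)] = 25.746 kg/s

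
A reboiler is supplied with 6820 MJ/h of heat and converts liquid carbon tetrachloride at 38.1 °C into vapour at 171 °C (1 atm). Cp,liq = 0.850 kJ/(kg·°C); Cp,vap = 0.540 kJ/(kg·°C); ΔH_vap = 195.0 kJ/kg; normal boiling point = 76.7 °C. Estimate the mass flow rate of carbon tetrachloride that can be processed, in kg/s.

ṁ = 6.80 kg/s

Δh = 0.850×(76.7−38.1) + 195.0 + 0.540×(171−76.7) = 278.73 kJ/kg
Q = 6820 MJ/h = 1894.4 kJ/s = 1894.4 kJ/s
ṁ = Q/Δh = 1894.4 / 278.73 = 6.7967 kg/s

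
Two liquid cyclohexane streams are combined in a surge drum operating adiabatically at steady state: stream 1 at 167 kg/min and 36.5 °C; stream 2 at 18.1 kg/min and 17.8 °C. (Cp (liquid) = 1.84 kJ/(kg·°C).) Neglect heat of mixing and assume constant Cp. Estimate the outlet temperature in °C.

Adiabatic, steady state ⇒ Σ ṁᵢCp,ᵢ(T_out − Tᵢ) = 0
Σ ṁᵢCp,ᵢTᵢ = 167×1.84×36.5 + 18.1×1.84×17.8 = 11809
Σ ṁᵢCp,ᵢ = 167×1.84 + 18.1×1.84 = 340.58
T_out = 11809 / 340.58 = 34.671 °C

T_out = 34.7 °C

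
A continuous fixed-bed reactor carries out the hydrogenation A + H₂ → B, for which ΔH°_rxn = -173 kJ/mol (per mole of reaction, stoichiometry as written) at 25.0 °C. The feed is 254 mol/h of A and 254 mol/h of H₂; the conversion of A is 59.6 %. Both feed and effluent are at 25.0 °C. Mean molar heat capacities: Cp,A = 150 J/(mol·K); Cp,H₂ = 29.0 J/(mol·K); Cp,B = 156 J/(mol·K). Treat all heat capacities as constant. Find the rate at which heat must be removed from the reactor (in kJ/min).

Q_out = 436 kJ/min

Extent of reaction ξ = 0.596 × 254 = 151.38 mol/h
Reaction term: ξ·ΔH°_rxn = 151.38 × -173 = -26189 kJ/h
Q = ΔH = -26189 kJ/h = -7.2748 kW
Heat removed = 436.49 kJ/min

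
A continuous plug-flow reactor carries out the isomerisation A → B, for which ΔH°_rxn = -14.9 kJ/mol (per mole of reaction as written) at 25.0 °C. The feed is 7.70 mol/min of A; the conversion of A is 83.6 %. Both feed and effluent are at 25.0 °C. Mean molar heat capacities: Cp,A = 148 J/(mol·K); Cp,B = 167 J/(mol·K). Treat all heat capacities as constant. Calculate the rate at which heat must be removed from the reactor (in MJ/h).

Extent of reaction ξ = 0.836 × 7.70 = 6.4372 mol/min
Reaction term: ξ·ΔH°_rxn = 6.4372 × -14.9 = -95.914 kJ/min
Q = ΔH = -95.914 kJ/min = -1.5986 kW
Heat removed = 5.7549 MJ/h

Q_out = 5.75 MJ/h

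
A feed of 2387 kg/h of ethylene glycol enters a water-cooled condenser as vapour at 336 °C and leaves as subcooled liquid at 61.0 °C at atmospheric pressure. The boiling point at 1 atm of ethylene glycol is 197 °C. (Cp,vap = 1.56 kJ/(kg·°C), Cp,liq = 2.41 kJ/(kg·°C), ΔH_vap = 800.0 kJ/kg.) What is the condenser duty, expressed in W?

vapour 336→197 °C: -216.84 kJ/kg
condensation at 197 °C: -800 kJ/kg
liquid 197→61.0 °C: -327.76 kJ/kg
Δh = -216.84 + -800 + -327.76 = -1344.6 kJ/kg
Q = ṁ·Δh = 2387 kg/h × -1344.6 kJ/kg = -3.2096e+06 kJ/h
|Q| = 891.54 kW = 891540 W

Q_c = 892000 W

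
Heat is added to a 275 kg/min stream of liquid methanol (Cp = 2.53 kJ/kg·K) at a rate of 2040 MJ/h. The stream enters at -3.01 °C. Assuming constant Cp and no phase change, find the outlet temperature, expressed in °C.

Q = 2040 MJ/h = 34000 kJ/min
ΔT = Q/(ṁ·Cp) = 34000/(275×2.53) = 48.868 K
T_out = -3.01 + 48.868 = 45.858 °C

T_out = 45.9 °C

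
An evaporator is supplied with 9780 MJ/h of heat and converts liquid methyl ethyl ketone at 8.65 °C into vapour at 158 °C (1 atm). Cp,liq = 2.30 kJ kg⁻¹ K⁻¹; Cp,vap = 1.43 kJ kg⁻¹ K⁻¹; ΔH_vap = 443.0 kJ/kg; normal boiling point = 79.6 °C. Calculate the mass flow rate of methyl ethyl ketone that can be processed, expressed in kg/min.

Δh = 2.30×(79.6−8.65) + 443.0 + 1.43×(158−79.6) = 718.3 kJ/kg
Q = 9780 MJ/h = 2716.7 kJ/s = 163000 kJ/min
ṁ = Q/Δh = 163000 / 718.3 = 226.93 kg/min

ṁ = 227 kg/min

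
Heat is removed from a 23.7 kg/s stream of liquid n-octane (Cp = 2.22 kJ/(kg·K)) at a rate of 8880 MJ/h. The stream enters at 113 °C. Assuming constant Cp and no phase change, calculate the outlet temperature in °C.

T_out = 66.1 °C

Q = 8880 MJ/h = 2466.7 kJ/s
ΔT = Q/(ṁ·Cp) = 2466.7/(23.7×2.22) = 46.882 K
T_out = 113 − 46.882 = 66.118 °C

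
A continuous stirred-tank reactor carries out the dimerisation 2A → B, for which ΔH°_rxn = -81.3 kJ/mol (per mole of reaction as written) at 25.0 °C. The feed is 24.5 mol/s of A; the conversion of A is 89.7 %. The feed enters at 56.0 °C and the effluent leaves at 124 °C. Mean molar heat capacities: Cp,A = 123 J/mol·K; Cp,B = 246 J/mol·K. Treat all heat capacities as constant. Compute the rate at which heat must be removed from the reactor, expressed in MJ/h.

Extent of reaction ξ = 0.897 × 24.5 / 2 = 10.988 mol/s
Reaction term: ξ·ΔH°_rxn = 10.988 × -81.3 = -893.34 kJ/s
Sensible, feed 56.0→25 °C: -93.418 kJ/s
Outlet flows (mol/s): A 2.5235, B 10.988
Sensible, products 25→124 °C: 298.34 kJ/s
Q = ΔH = -688.43 kJ/s = -688.43 kW
Heat removed = 2478.3 MJ/h

Q_out = 2480 MJ/h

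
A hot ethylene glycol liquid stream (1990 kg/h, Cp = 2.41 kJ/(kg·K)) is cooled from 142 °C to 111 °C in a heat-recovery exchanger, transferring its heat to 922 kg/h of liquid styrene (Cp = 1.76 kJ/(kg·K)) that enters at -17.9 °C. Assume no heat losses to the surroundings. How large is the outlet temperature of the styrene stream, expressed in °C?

T_c,out = 73.7 °C

Heat released by hot stream: Q = 1990 × 2.41 × (142 − 111) = 148670 kJ/h
Energy balance on cold side (adiabatic exchanger): Q = ṁ_c·Cp_c·(T_c,out − T_c,in)
T_c,out = -17.9 + 148670/(922 × 1.76) = 73.72 °C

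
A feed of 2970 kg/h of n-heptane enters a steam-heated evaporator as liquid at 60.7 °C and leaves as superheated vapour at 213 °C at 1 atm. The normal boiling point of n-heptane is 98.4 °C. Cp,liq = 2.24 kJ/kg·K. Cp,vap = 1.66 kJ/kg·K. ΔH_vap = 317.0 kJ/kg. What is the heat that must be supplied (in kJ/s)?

Q = 488 kJ/s

liquid 60.7→98.4 °C: 84.448 kJ/kg
vaporisation at 98.4 °C: 317 kJ/kg
vapour 98.4→213 °C: 190.24 kJ/kg
Δh = 84.448 + 317 + 190.24 = 591.68 kJ/kg
Q = ṁ·Δh = 2970 kg/h × 591.68 kJ/kg = 1.7573e+06 kJ/h
|Q| = 488.14 kW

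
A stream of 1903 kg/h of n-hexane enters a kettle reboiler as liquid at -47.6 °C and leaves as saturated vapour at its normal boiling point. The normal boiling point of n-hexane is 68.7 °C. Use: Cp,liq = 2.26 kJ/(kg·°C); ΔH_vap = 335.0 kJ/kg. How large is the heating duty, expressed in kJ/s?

liquid -47.6→68.7 °C: 262.84 kJ/kg
vaporisation at 68.7 °C: 335 kJ/kg
Δh = 262.84 + 335 = 597.84 kJ/kg
Q = ṁ·Δh = 1903 kg/h × 597.84 kJ/kg = 1.1377e+06 kJ/h
|Q| = 316.02 kW

Q = 316 kJ/s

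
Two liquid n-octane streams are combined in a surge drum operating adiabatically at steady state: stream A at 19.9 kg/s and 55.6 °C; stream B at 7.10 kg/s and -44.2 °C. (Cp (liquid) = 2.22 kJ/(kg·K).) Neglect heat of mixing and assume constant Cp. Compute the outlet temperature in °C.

T_out = 29.4 °C

Adiabatic, steady state ⇒ Σ ṁᵢCp,ᵢ(T_out − Tᵢ) = 0
Σ ṁᵢCp,ᵢTᵢ = 19.9×2.22×55.6 + 7.10×2.22×-44.2 = 1759.6
Σ ṁᵢCp,ᵢ = 19.9×2.22 + 7.10×2.22 = 59.94
T_out = 1759.6 / 59.94 = 29.356 °C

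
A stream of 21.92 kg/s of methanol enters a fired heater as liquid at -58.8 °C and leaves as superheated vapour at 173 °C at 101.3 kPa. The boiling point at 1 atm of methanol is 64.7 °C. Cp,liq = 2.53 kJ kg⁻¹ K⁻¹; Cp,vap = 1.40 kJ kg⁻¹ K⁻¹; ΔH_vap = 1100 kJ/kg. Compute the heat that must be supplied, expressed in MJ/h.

Q = 123000 MJ/h

liquid -58.8→64.7 °C: 312.45 kJ/kg
vaporisation at 64.7 °C: 1100 kJ/kg
vapour 64.7→173 °C: 151.62 kJ/kg
Δh = 312.45 + 1100 + 151.62 = 1564.1 kJ/kg
Q = ṁ·Δh = 21.92 kg/s × 1564.1 kJ/kg = 34285 kJ/s
|Q| = 34285 kW = 123420 MJ/h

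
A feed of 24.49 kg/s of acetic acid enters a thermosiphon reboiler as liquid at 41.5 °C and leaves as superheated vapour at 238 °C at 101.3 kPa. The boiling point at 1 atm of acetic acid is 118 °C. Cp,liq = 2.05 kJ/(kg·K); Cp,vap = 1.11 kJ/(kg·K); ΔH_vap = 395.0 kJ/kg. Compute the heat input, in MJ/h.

liquid 41.5→118 °C: 156.82 kJ/kg
vaporisation at 118 °C: 395 kJ/kg
vapour 118→238 °C: 133.2 kJ/kg
Δh = 156.82 + 395 + 133.2 = 685.02 kJ/kg
Q = ṁ·Δh = 24.49 kg/s × 685.02 kJ/kg = 16776 kJ/s
|Q| = 16776 kW = 60395 MJ/h

Q = 60400 MJ/h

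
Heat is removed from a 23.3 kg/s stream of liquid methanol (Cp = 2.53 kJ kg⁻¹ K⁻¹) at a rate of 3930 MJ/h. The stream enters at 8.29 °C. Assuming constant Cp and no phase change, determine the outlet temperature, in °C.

Q = 3930 MJ/h = 1091.7 kJ/s
ΔT = Q/(ṁ·Cp) = 1091.7/(23.3×2.53) = 18.519 K
T_out = 8.29 − 18.519 = -10.229 °C

T_out = -10.2 °C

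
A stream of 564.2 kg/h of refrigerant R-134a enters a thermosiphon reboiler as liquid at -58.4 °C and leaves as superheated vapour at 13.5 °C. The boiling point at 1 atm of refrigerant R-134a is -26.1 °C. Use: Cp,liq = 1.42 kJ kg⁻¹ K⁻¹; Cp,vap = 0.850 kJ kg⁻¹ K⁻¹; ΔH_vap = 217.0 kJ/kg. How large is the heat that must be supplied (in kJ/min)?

Q = 2790 kJ/min

liquid -58.4→-26.1 °C: 45.866 kJ/kg
vaporisation at -26.1 °C: 217 kJ/kg
vapour -26.1→13.5 °C: 33.66 kJ/kg
Δh = 45.866 + 217 + 33.66 = 296.53 kJ/kg
Q = ṁ·Δh = 564.2 kg/h × 296.53 kJ/kg = 167300 kJ/h
|Q| = 46.472 kW = 2788.3 kJ/min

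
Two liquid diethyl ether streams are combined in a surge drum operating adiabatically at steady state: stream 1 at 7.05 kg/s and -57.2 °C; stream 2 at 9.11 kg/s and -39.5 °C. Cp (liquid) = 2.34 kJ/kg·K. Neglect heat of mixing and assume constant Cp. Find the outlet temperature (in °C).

No heat crosses the boundary, so H_out = H_in.
Σ ṁᵢCp,ᵢTᵢ = 7.05×2.34×-57.2 + 9.11×2.34×-39.5 = -1785.7
Σ ṁᵢCp,ᵢ = 7.05×2.34 + 9.11×2.34 = 37.814
T_out = -1785.7 / 37.814 = -47.222 °C

T_out = -47.2 °C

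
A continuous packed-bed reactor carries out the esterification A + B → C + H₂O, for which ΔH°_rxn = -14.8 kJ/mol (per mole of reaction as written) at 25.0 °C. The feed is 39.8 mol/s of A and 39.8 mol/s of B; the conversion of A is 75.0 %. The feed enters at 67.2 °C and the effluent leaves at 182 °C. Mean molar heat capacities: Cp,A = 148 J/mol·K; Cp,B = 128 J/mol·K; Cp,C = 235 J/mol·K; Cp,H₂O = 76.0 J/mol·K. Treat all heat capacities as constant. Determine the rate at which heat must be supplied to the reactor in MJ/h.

Extent of reaction ξ = 0.750 × 39.8 = 29.85 mol/s
Reaction term: ξ·ΔH°_rxn = 29.85 × -14.8 = -441.78 kJ/s
Sensible, feed 67.2→25 °C: -463.56 kJ/s
Outlet flows (mol/s): A 9.95, B 9.95, C 29.85, H₂O 29.85
Sensible, products 25→182 °C: 1888.6 kJ/s
Q = ΔH = 983.3 kJ/s = 983.3 kW
Heat supplied = 3539.9 MJ/h

Q_in = 3540 MJ/h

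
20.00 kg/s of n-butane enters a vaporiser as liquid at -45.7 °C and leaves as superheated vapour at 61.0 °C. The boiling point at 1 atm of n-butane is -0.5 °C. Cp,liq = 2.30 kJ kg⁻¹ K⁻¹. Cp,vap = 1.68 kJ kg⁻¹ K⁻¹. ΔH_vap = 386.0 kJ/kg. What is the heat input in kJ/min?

Q = 712000 kJ/min

liquid -45.7→-0.5 °C: 103.96 kJ/kg
vaporisation at -0.5 °C: 386 kJ/kg
vapour -0.5→61.0 °C: 103.32 kJ/kg
Δh = 103.96 + 386 + 103.32 = 593.28 kJ/kg
Q = ṁ·Δh = 20.00 kg/s × 593.28 kJ/kg = 11866 kJ/s
|Q| = 11866 kW = 711940 kJ/min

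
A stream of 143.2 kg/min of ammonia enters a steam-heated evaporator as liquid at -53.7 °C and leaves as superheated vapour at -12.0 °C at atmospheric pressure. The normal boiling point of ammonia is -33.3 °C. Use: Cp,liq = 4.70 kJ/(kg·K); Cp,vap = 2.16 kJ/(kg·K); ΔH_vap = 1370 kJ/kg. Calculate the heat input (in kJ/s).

liquid -53.7→-33.3 °C: 95.88 kJ/kg
vaporisation at -33.3 °C: 1370 kJ/kg
vapour -33.3→-12.0 °C: 46.008 kJ/kg
Δh = 95.88 + 1370 + 46.008 = 1511.9 kJ/kg
Q = ṁ·Δh = 143.2 kg/min × 1511.9 kJ/kg = 216500 kJ/min
|Q| = 3608.4 kW

Q = 3610 kJ/s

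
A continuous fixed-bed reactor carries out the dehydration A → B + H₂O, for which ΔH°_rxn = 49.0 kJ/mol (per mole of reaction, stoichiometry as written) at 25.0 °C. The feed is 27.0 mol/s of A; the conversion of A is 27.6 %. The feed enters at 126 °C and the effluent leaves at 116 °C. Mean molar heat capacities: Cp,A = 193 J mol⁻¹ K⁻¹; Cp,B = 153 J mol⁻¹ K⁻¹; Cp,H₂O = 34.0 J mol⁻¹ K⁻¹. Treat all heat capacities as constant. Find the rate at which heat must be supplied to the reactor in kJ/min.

Extent of reaction ξ = 0.276 × 27.0 = 7.452 mol/s
Reaction term: ξ·ΔH°_rxn = 7.452 × 49.0 = 365.15 kJ/s
Sensible, feed 126→25 °C: -526.31 kJ/s
Outlet flows (mol/s): A 19.548, B 7.452, H₂O 7.452
Sensible, products 25→116 °C: 470.13 kJ/s
Q = ΔH = 308.97 kJ/s = 308.97 kW
Heat supplied = 18538 kJ/min

Q_in = 18500 kJ/min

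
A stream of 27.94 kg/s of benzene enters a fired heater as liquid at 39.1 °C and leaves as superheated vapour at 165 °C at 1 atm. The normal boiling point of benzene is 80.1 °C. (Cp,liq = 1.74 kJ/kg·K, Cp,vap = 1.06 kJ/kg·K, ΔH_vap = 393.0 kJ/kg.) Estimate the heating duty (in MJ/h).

Q = 55800 MJ/h

liquid 39.1→80.1 °C: 71.34 kJ/kg
vaporisation at 80.1 °C: 393 kJ/kg
vapour 80.1→165 °C: 89.994 kJ/kg
Δh = 71.34 + 393 + 89.994 = 554.33 kJ/kg
Q = ṁ·Δh = 27.94 kg/s × 554.33 kJ/kg = 15488 kJ/s
|Q| = 15488 kW = 55757 MJ/h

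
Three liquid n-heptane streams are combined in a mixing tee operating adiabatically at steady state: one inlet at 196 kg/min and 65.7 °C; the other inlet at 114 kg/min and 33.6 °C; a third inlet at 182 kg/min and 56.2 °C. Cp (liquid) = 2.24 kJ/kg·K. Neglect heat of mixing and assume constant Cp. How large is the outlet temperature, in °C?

T_out = 54.7 °C

No heat crosses the boundary, so H_out = H_in.
Σ ṁᵢCp,ᵢTᵢ = 196×2.24×65.7 + 114×2.24×33.6 + 182×2.24×56.2 = 60337
Σ ṁᵢCp,ᵢ = 196×2.24 + 114×2.24 + 182×2.24 = 1102.1
T_out = 60337 / 1102.1 = 54.748 °C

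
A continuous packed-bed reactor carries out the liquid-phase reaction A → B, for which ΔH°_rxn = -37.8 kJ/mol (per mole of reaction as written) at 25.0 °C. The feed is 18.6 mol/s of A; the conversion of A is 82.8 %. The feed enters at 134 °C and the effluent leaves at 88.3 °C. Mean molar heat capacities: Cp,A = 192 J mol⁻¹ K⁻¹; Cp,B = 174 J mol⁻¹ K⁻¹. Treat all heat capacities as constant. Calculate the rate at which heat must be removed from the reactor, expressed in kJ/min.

Q_out = 45800 kJ/min

Extent of reaction ξ = 0.828 × 18.6 = 15.401 mol/s
Reaction term: ξ·ΔH°_rxn = 15.401 × -37.8 = -582.15 kJ/s
Sensible, feed 134→25 °C: -389.26 kJ/s
Outlet flows (mol/s): A 3.1992, B 15.401
Sensible, products 25→88.3 °C: 208.51 kJ/s
Q = ΔH = -762.9 kJ/s = -762.9 kW
Heat removed = 45774 kJ/min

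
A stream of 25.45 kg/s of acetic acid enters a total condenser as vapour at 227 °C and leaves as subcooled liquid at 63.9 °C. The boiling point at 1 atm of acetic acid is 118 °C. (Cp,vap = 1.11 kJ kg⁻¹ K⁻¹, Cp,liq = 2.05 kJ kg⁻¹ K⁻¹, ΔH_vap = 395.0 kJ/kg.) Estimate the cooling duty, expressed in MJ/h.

vapour 227→118 °C: -120.99 kJ/kg
condensation at 118 °C: -395 kJ/kg
liquid 118→63.9 °C: -110.9 kJ/kg
Δh = -120.99 + -395 + -110.9 = -626.89 kJ/kg
Q = ṁ·Δh = 25.45 kg/s × -626.89 kJ/kg = -15954 kJ/s
|Q| = 15954 kW = 57436 MJ/h

Q_c = 57400 MJ/h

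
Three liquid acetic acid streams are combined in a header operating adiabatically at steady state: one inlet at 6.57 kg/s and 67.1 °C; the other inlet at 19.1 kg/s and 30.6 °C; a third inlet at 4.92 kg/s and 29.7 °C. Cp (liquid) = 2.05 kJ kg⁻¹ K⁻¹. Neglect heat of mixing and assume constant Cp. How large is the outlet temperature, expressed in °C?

T_out = 38.3 °C

Adiabatic, steady state ⇒ Σ ṁᵢCp,ᵢ(T_out − Tᵢ) = 0
Σ ṁᵢCp,ᵢTᵢ = 6.57×2.05×67.1 + 19.1×2.05×30.6 + 4.92×2.05×29.7 = 2401.4
Σ ṁᵢCp,ᵢ = 6.57×2.05 + 19.1×2.05 + 4.92×2.05 = 62.709
T_out = 2401.4 / 62.709 = 38.295 °C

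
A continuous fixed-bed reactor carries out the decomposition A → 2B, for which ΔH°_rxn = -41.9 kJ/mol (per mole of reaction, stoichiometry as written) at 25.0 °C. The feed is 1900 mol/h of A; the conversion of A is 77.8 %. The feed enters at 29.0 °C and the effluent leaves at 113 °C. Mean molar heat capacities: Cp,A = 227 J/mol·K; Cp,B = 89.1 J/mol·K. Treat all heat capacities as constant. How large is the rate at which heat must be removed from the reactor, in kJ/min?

Q_out = 534 kJ/min

Extent of reaction ξ = 0.778 × 1900 = 1478.2 mol/h
Reaction term: ξ·ΔH°_rxn = 1478.2 × -41.9 = -61937 kJ/h
Sensible, feed 29.0→25 °C: -1725.2 kJ/h
Outlet flows (mol/h): A 421.8, B 2956.4
Sensible, products 25→113 °C: 31606 kJ/h
Q = ΔH = -32055 kJ/h = -8.9043 kW
Heat removed = 534.26 kJ/min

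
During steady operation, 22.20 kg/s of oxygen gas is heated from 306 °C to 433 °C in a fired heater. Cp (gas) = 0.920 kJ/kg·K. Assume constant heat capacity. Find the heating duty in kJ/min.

Q = 156000 kJ/min

Q = ṁ·Cp·ΔT = 22.20 × 0.920 × (433 − 306) = 2593.8 kJ/s
Heating duty = 155630 kJ/min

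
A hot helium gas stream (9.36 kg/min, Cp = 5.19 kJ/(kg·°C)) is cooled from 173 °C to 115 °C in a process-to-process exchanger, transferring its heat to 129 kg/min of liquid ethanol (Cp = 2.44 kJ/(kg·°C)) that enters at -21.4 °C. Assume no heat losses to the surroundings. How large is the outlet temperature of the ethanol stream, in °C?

Heat released by hot stream: Q = 9.36 × 5.19 × (173 − 115) = 2817.5 kJ/min
Energy balance on cold side (adiabatic exchanger): Q = ṁ_c·Cp_c·(T_c,out − T_c,in)
T_c,out = -21.4 + 2817.5/(129 × 2.44) = -12.449 °C

T_c,out = -12.4 °C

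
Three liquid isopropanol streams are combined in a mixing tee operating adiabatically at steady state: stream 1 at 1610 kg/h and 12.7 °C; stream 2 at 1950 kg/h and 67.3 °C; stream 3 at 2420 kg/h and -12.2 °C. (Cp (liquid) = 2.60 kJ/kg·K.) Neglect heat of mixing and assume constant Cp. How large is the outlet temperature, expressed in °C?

Energy balance with Q = 0: Σ ṁᵢCp,ᵢ(T_out − Tᵢ) = 0
T_out = Σ ṁᵢCp,ᵢTᵢ / Σ ṁᵢCp,ᵢ
      = 317610 / 15548 = 20.428 °C

T_out = 20.4 °C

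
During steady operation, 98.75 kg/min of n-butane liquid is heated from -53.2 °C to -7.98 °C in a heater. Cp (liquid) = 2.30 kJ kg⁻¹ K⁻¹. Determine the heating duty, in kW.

Q = ṁ·Cp·ΔT = 98.75 × 2.30 × (-7.98 − -53.2) = 10271 kJ/min
Converting: 10271 / 60 s = 171.18 kW

Q = 171 kW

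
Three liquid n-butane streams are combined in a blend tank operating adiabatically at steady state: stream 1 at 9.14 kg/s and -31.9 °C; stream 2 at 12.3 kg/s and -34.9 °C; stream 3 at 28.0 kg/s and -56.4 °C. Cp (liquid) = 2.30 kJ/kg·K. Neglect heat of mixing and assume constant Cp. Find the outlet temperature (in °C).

T_out = -46.5 °C

Energy balance with Q = 0: Σ ṁᵢCp,ᵢ(T_out − Tᵢ) = 0
T_out = Σ ṁᵢCp,ᵢTᵢ / Σ ṁᵢCp,ᵢ
      = -5290.1 / 113.71 = -46.522 °C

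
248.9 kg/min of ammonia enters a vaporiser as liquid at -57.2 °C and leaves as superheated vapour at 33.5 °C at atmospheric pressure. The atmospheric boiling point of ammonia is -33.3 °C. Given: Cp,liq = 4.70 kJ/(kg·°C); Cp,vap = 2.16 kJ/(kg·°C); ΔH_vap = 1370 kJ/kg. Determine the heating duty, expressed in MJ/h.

liquid -57.2→-33.3 °C: 112.33 kJ/kg
vaporisation at -33.3 °C: 1370 kJ/kg
vapour -33.3→33.5 °C: 144.29 kJ/kg
Δh = 112.33 + 1370 + 144.29 = 1626.6 kJ/kg
Q = ṁ·Δh = 248.9 kg/min × 1626.6 kJ/kg = 404870 kJ/min
|Q| = 6747.8 kW = 24292 MJ/h

Q = 24300 MJ/h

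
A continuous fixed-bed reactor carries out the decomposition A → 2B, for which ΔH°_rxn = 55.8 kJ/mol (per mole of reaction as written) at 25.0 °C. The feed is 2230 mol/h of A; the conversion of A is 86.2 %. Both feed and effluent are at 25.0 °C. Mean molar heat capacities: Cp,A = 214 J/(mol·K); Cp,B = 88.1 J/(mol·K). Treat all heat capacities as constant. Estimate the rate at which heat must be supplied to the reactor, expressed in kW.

Q_in = 29.8 kW

Extent of reaction ξ = 0.862 × 2230 = 1922.3 mol/h
Reaction term: ξ·ΔH°_rxn = 1922.3 × 55.8 = 107260 kJ/h
Q = ΔH = 107260 kJ/h = 29.795 kW
Heat supplied = 29.795 kW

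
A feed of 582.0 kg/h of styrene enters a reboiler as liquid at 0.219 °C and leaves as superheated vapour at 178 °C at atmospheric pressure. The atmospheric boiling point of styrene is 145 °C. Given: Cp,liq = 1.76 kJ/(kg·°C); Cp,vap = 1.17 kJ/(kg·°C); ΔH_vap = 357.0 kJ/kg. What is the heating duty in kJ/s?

liquid 0.219→145 °C: 254.81 kJ/kg
vaporisation at 145 °C: 357 kJ/kg
vapour 145→178 °C: 38.61 kJ/kg
Δh = 254.81 + 357 + 38.61 = 650.42 kJ/kg
Q = ṁ·Δh = 582.0 kg/h × 650.42 kJ/kg = 378550 kJ/h
|Q| = 105.15 kW

Q = 105 kJ/s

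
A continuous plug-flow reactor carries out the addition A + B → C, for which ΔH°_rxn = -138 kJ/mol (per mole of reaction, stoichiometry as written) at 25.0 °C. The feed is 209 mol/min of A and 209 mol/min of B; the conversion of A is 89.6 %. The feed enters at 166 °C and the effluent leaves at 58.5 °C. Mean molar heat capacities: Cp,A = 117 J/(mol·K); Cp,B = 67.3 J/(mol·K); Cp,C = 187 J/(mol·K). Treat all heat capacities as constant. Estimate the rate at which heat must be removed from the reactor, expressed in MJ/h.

Extent of reaction ξ = 0.896 × 209 = 187.26 mol/min
Reaction term: ξ·ΔH°_rxn = 187.26 × -138 = -25842 kJ/min
Sensible, feed 166→25 °C: -5431.1 kJ/min
Outlet flows (mol/min): A 21.736, B 21.736, C 187.26
Sensible, products 25→58.5 °C: 1307.3 kJ/min
Q = ΔH = -29966 kJ/min = -499.44 kW
Heat removed = 1798 MJ/h

Q_out = 1800 MJ/h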